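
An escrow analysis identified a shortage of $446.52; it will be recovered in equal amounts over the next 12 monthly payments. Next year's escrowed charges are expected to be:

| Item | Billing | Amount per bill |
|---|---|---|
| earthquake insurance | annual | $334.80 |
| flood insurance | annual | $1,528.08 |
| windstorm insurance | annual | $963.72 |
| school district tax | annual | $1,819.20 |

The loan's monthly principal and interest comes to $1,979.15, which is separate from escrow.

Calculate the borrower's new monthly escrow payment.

$424.36

Earthquake insurance — $334.80 annually
Flood insurance — $1,528.08 annually
Windstorm insurance — $963.72 annually
School district tax — $1,819.20 annually
Total per year = $334.80 + $1,528.08 + $963.72 + $1,819.20 = $4,645.80
Base monthly escrow = $4,645.80 ÷ 12 = $387.15
Monthly shortage recovery: $446.52 ÷ 12 = $37.21
Adjusted monthly = $387.15 + $37.21 = $424.36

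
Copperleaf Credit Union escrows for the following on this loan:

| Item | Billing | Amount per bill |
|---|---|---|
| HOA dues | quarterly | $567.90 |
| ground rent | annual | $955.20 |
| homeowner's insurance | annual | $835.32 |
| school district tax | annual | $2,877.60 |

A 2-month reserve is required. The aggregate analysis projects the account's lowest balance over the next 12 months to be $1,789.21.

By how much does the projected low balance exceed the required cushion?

HOA dues: $567.90 × 4 = $2,271.60 per year
Ground rent: $955.20 per year
Homeowner's insurance: $835.32 per year
School district tax: $2,877.60 per year
Yearly total = $2,271.60 + $955.20 + $835.32 + $2,877.60 = $6,939.72
Monthly escrow = $6,939.72 / 12 = $578.31
Required cushion = 2 × $578.31 = $1,156.62
Surplus = $1,789.21 − $1,156.62 = $632.59

$632.59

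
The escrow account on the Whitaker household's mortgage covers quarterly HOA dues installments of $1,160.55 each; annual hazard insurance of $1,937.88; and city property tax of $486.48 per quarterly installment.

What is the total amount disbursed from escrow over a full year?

$8,526.00

HOA dues = $1,160.55 × 4 = $4,642.20 annually
Hazard insurance = $1,937.88 annually
City property tax = $486.48 × 4 = $1,945.92 annually
Annual escrow total = $4,642.20 + $1,937.88 + $1,945.92 = $8,526.00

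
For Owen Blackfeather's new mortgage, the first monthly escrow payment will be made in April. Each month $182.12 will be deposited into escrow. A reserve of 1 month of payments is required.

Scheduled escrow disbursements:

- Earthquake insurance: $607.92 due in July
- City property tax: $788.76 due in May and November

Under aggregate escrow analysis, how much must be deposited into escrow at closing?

$910.60

Cushion = 1 × $182.12 = $182.12
Trial balance (start $0, +$182.12 each month, − disbursements):
  Apr: +$182.12 → $182.12
  May: +$182.12 − $788.76 → -$424.52
  Jun: +$182.12 → -$242.40
  Jul: +$182.12 − $607.92 → -$668.20
  Aug: +$182.12 → -$486.08
  Sep: +$182.12 → -$303.96
  Oct: +$182.12 → -$121.84
  Nov: +$182.12 − $788.76 → -$728.48
  Dec: +$182.12 → -$546.36
  Jan: +$182.12 → -$364.24
  Feb: +$182.12 → -$182.12
  Mar: +$182.12 → $0.00
Lowest trial balance = -$728.48 (Nov)
Initial deposit = cushion − low point = $182.12 − (-$728.48) = $910.60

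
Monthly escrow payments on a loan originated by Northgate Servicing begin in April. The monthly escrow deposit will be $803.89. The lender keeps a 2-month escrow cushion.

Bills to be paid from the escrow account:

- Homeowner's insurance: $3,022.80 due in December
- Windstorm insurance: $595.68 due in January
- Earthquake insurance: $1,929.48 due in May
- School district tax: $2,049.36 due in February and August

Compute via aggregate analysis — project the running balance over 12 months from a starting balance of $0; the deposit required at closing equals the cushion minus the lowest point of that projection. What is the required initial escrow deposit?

$2,411.67

Cushion = 2 × $803.89 = $1,607.78
Trial balance (start $0, +$803.89 each month, − disbursements):
  Apr: +$803.89 → $803.89
  May: +$803.89 − $1,929.48 → -$321.70
  Jun: +$803.89 → $482.19
  Jul: +$803.89 → $1,286.08
  Aug: +$803.89 − $2,049.36 → $40.61
  Sep: +$803.89 → $844.50
  Oct: +$803.89 → $1,648.39
  Nov: +$803.89 → $2,452.28
  Dec: +$803.89 − $3,022.80 → $233.37
  Jan: +$803.89 − $595.68 → $441.58
  Feb: +$803.89 − $2,049.36 → -$803.89
  Mar: +$803.89 → $0.00
Lowest trial balance = -$803.89 (Feb)
Initial deposit = cushion − low point = $1,607.78 − (-$803.89) = $2,411.67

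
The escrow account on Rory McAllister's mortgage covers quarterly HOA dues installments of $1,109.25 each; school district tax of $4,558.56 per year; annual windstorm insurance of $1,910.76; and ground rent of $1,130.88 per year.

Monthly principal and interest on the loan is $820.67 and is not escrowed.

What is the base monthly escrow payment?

HOA dues: $1,109.25 × 4 = $4,437.00/yr
School district tax: $4,558.56/yr
Windstorm insurance: $1,910.76/yr
Ground rent: $1,130.88/yr
Annual escrow total = $4,437.00 + $4,558.56 + $1,910.76 + $1,130.88 = $12,037.20
Per month = $12,037.20 / 12 = $1,003.10

$1,003.10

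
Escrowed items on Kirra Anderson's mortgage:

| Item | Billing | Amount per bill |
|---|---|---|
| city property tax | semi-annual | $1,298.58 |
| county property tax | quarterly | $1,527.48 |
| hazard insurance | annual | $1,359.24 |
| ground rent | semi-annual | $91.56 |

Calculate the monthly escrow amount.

City property tax = $1,298.58 × 2 = $2,597.16 per year
County property tax = $1,527.48 × 4 = $6,109.92 per year
Hazard insurance = $1,359.24 per year
Ground rent = $91.56 × 2 = $183.12 per year
Combined annual = $2,597.16 + $6,109.92 + $1,359.24 + $183.12 = $10,249.44
Monthly escrow = $10,249.44 / 12 = $854.12

$854.12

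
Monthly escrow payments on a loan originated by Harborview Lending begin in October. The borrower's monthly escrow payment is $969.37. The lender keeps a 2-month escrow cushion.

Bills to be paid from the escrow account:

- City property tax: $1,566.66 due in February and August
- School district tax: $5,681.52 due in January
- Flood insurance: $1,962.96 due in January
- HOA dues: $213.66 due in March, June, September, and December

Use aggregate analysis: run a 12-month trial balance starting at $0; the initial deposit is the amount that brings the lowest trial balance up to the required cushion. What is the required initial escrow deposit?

Cushion = 2 × $969.37 = $1,938.74
Trial balance (start $0, +$969.37 each month, − disbursements):
  Oct: +$969.37 → $969.37
  Nov: +$969.37 → $1,938.74
  Dec: +$969.37 − $213.66 → $2,694.45
  Jan: +$969.37 − $7,644.48 → -$3,980.66
  Feb: +$969.37 − $1,566.66 → -$4,577.95
  Mar: +$969.37 − $213.66 → -$3,822.24
  Apr: +$969.37 → -$2,852.87
  May: +$969.37 → -$1,883.50
  Jun: +$969.37 − $213.66 → -$1,127.79
  Jul: +$969.37 → -$158.42
  Aug: +$969.37 − $1,566.66 → -$755.71
  Sep: +$969.37 − $213.66 → $0.00
Lowest trial balance = -$4,577.95 (Feb)
Initial deposit = cushion − low point = $1,938.74 − (-$4,577.95) = $6,516.69

$6,516.69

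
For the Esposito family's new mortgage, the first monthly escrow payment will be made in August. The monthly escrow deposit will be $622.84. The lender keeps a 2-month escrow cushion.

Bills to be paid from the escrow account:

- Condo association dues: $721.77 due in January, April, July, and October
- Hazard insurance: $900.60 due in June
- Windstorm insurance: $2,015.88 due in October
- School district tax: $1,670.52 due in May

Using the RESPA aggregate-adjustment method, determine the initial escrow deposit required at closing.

$2,114.81

Cushion = 2 × $622.84 = $1,245.68
Trial balance (start $0, +$622.84 each month, − disbursements):
  Aug: +$622.84 → $622.84
  Sep: +$622.84 → $1,245.68
  Oct: +$622.84 − $2,737.65 → -$869.13
  Nov: +$622.84 → -$246.29
  Dec: +$622.84 → $376.55
  Jan: +$622.84 − $721.77 → $277.62
  Feb: +$622.84 → $900.46
  Mar: +$622.84 → $1,523.30
  Apr: +$622.84 − $721.77 → $1,424.37
  May: +$622.84 − $1,670.52 → $376.69
  Jun: +$622.84 − $900.60 → $98.93
  Jul: +$622.84 − $721.77 → $0.00
Lowest trial balance = -$869.13 (Oct)
Initial deposit = cushion − low point = $1,245.68 − (-$869.13) = $2,114.81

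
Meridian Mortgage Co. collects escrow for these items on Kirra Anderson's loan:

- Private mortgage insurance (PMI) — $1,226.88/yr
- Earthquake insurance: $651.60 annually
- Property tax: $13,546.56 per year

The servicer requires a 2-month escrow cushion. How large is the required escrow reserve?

$2,570.84

Private mortgage insurance (PMI) — $1,226.88 per year
Earthquake insurance — $651.60 per year
Property tax — $13,546.56 per year
Total annual escrow = $1,226.88 + $651.60 + $13,546.56 = $15,425.04
Per month = $15,425.04 ÷ 12 = $1,285.42
Required cushion = 2 × $1,285.42 = $2,570.84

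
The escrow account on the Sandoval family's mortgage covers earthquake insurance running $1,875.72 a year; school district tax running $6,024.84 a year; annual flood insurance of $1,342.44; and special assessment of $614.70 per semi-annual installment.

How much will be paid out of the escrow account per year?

$10,472.40

Earthquake insurance — $1,875.72 per year
School district tax — $6,024.84 per year
Flood insurance — $1,342.44 per year
Special assessment — $614.70 × 2 = $1,229.40 per year
Total annual escrow = $1,875.72 + $6,024.84 + $1,342.44 + $1,229.40 = $10,472.40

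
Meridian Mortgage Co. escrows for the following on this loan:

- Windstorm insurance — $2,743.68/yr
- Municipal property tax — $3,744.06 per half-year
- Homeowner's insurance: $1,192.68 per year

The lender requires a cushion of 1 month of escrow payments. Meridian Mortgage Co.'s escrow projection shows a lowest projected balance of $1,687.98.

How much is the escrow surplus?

$735.94

Windstorm insurance: $2,743.68 per year
Municipal property tax: $3,744.06 × 2 = $7,488.12 per year
Homeowner's insurance: $1,192.68 per year
Total per year = $11,424.48
Per month = $11,424.48 / 12 = $952.04
Required cushion = 1 × $952.04 = $952.04
Surplus = $1,687.98 − $952.04 = $735.94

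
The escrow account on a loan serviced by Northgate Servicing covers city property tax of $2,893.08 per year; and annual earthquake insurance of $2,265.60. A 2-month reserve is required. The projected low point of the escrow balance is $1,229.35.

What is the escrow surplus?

City property tax — $2,893.08 per year
Earthquake insurance — $2,265.60 per year
Combined annual = $5,158.68
Monthly = $5,158.68 ÷ 12 = $429.89
Required cushion = 2 × $429.89 = $859.78
Excess over cushion: $1,229.35 − $859.78 = $369.57

$369.57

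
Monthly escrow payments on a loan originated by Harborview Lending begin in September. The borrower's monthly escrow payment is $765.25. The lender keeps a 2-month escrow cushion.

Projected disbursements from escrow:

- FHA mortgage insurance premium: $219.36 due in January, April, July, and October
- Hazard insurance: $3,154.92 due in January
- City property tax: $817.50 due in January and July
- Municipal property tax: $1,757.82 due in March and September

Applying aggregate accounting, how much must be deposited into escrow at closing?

$4,100.53

Cushion = 2 × $765.25 = $1,530.50
Trial balance (start $0, +$765.25 each month, − disbursements):
  Sep: +$765.25 − $1,757.82 → -$992.57
  Oct: +$765.25 − $219.36 → -$446.68
  Nov: +$765.25 → $318.57
  Dec: +$765.25 → $1,083.82
  Jan: +$765.25 − $4,191.78 → -$2,342.71
  Feb: +$765.25 → -$1,577.46
  Mar: +$765.25 − $1,757.82 → -$2,570.03
  Apr: +$765.25 − $219.36 → -$2,024.14
  May: +$765.25 → -$1,258.89
  Jun: +$765.25 → -$493.64
  Jul: +$765.25 − $1,036.86 → -$765.25
  Aug: +$765.25 → $0.00
Lowest trial balance = -$2,570.03 (Mar)
Initial deposit = cushion − low point = $1,530.50 − (-$2,570.03) = $4,100.53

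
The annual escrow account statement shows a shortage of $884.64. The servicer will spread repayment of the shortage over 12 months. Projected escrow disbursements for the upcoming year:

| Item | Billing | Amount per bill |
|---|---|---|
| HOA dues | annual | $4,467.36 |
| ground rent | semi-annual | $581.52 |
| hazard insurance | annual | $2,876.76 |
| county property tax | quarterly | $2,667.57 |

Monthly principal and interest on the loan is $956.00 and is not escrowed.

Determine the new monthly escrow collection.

HOA dues: $4,467.36 per year
Ground rent: $581.52 × 2 = $1,163.04 per year
Hazard insurance: $2,876.76 per year
County property tax: $2,667.57 × 4 = $10,670.28 per year
Total annual escrow = $4,467.36 + $1,163.04 + $2,876.76 + $10,670.28 = $19,177.44
Base monthly escrow = $19,177.44 ÷ 12 = $1,598.12
Shortage spread = $884.64 ÷ 12 = $73.72/mo
New monthly escrow = $1,598.12 + $73.72 = $1,671.84

$1,671.84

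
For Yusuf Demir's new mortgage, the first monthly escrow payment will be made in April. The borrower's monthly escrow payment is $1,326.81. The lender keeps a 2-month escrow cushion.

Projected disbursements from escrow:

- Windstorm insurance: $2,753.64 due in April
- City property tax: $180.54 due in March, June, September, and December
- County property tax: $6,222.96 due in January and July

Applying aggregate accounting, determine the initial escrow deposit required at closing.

$6,503.52

Cushion = 2 × $1,326.81 = $2,653.62
Trial balance (start $0, +$1,326.81 each month, − disbursements):
  Apr: +$1,326.81 − $2,753.64 → -$1,426.83
  May: +$1,326.81 → -$100.02
  Jun: +$1,326.81 − $180.54 → $1,046.25
  Jul: +$1,326.81 − $6,222.96 → -$3,849.90
  Aug: +$1,326.81 → -$2,523.09
  Sep: +$1,326.81 − $180.54 → -$1,376.82
  Oct: +$1,326.81 → -$50.01
  Nov: +$1,326.81 → $1,276.80
  Dec: +$1,326.81 − $180.54 → $2,423.07
  Jan: +$1,326.81 − $6,222.96 → -$2,473.08
  Feb: +$1,326.81 → -$1,146.27
  Mar: +$1,326.81 − $180.54 → $0.00
Lowest trial balance = -$3,849.90 (Jul)
Initial deposit = cushion − low point = $2,653.62 − (-$3,849.90) = $6,503.52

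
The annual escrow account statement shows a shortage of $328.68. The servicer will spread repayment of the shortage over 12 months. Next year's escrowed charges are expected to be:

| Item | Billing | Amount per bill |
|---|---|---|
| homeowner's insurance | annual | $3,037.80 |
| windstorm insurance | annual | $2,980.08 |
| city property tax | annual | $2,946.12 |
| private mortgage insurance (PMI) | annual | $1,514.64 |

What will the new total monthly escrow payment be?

$900.61

Homeowner's insurance — $3,037.80 annually
Windstorm insurance — $2,980.08 annually
City property tax — $2,946.12 annually
Private mortgage insurance (PMI) — $1,514.64 annually
Total per year = $10,478.64
Monthly = $10,478.64 / 12 = $873.22
Shortage per month = $328.68 / 12 = $27.39
New monthly escrow = $873.22 + $27.39 = $900.61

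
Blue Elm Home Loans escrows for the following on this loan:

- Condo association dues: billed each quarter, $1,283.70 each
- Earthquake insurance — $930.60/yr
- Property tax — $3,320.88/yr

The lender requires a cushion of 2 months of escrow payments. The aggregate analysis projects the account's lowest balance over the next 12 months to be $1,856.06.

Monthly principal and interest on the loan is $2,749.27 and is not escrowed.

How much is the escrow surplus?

Condo association dues: $1,283.70 × 4 = $5,134.80/yr
Earthquake insurance: $930.60/yr
Property tax: $3,320.88/yr
Yearly total = $9,386.28
Monthly escrow = $9,386.28 / 12 = $782.19
Required cushion = 2 × $782.19 = $1,564.38
Surplus = $1,856.06 − $1,564.38 = $291.68

$291.68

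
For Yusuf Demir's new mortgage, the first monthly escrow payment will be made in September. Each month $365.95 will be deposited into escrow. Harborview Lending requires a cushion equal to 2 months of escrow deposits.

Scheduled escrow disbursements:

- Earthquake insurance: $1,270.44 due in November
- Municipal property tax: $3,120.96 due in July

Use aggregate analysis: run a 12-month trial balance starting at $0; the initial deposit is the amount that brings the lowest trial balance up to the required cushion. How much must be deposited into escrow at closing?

$1,097.85

Cushion = 2 × $365.95 = $731.90
Trial balance (start $0, +$365.95 each month, − disbursements):
  Sep: +$365.95 → $365.95
  Oct: +$365.95 → $731.90
  Nov: +$365.95 − $1,270.44 → -$172.59
  Dec: +$365.95 → $193.36
  Jan: +$365.95 → $559.31
  Feb: +$365.95 → $925.26
  Mar: +$365.95 → $1,291.21
  Apr: +$365.95 → $1,657.16
  May: +$365.95 → $2,023.11
  Jun: +$365.95 → $2,389.06
  Jul: +$365.95 − $3,120.96 → -$365.95
  Aug: +$365.95 → $0.00
Lowest trial balance = -$365.95 (Jul)
Initial deposit = cushion − low point = $731.90 − (-$365.95) = $1,097.85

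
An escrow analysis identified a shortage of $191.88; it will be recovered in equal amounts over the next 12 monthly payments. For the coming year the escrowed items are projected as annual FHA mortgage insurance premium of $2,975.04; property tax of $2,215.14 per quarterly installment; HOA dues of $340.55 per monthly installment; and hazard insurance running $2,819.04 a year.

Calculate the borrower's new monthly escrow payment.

FHA mortgage insurance premium: $2,975.04 annually
Property tax: $2,215.14 × 4 = $8,860.56 annually
HOA dues: $340.55 × 12 = $4,086.60 annually
Hazard insurance: $2,819.04 annually
Total per year = $18,741.24
Base monthly escrow = $18,741.24 ÷ 12 = $1,561.77
Shortage spread = $191.88 ÷ 12 = $15.99/mo
Adjusted monthly = $1,561.77 + $15.99 = $1,577.76

$1,577.76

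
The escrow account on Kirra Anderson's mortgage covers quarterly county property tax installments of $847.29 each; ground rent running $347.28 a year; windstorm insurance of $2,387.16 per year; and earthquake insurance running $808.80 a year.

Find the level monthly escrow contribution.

County property tax: $847.29 × 4 = $3,389.16 per year
Ground rent: $347.28 per year
Windstorm insurance: $2,387.16 per year
Earthquake insurance: $808.80 per year
Total per year = $3,389.16 + $347.28 + $2,387.16 + $808.80 = $6,932.40
Base monthly escrow = $6,932.40 ÷ 12 = $577.70

$577.70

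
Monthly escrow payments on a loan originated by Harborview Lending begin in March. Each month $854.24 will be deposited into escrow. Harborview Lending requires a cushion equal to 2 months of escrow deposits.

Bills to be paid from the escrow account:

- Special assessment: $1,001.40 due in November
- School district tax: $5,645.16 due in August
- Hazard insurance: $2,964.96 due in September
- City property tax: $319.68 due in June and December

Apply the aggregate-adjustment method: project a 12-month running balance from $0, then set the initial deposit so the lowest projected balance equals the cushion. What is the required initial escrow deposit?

Cushion = 2 × $854.24 = $1,708.48
Trial balance (start $0, +$854.24 each month, − disbursements):
  Mar: +$854.24 → $854.24
  Apr: +$854.24 → $1,708.48
  May: +$854.24 → $2,562.72
  Jun: +$854.24 − $319.68 → $3,097.28
  Jul: +$854.24 → $3,951.52
  Aug: +$854.24 − $5,645.16 → -$839.40
  Sep: +$854.24 − $2,964.96 → -$2,950.12
  Oct: +$854.24 → -$2,095.88
  Nov: +$854.24 − $1,001.40 → -$2,243.04
  Dec: +$854.24 − $319.68 → -$1,708.48
  Jan: +$854.24 → -$854.24
  Feb: +$854.24 → $0.00
Lowest trial balance = -$2,950.12 (Sep)
Initial deposit = cushion − low point = $1,708.48 − (-$2,950.12) = $4,658.60

$4,658.60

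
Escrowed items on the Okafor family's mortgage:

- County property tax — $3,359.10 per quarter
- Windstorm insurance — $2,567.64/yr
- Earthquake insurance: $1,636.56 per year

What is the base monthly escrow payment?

County property tax = $3,359.10 × 4 = $13,436.40 annually
Windstorm insurance = $2,567.64 annually
Earthquake insurance = $1,636.56 annually
Total per year = $13,436.40 + $2,567.64 + $1,636.56 = $17,640.60
Monthly escrow = $17,640.60 / 12 = $1,470.05

$1,470.05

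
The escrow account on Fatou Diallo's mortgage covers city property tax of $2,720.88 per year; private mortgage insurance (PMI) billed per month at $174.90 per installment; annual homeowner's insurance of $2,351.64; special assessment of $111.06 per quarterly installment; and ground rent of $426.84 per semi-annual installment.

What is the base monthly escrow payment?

City property tax: $2,720.88 per year
Private mortgage insurance (PMI): $174.90 × 12 = $2,098.80 per year
Homeowner's insurance: $2,351.64 per year
Special assessment: $111.06 × 4 = $444.24 per year
Ground rent: $426.84 × 2 = $853.68 per year
Total per year = $8,469.24
Monthly escrow = $8,469.24 ÷ 12 = $705.77

$705.77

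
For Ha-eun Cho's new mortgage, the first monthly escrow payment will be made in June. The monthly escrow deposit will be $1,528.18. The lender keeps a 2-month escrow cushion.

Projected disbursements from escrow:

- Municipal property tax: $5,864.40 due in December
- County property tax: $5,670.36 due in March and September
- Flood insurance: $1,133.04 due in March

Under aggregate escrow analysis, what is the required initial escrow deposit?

Cushion = 2 × $1,528.18 = $3,056.36
Trial balance (start $0, +$1,528.18 each month, − disbursements):
  Jun: +$1,528.18 → $1,528.18
  Jul: +$1,528.18 → $3,056.36
  Aug: +$1,528.18 → $4,584.54
  Sep: +$1,528.18 − $5,670.36 → $442.36
  Oct: +$1,528.18 → $1,970.54
  Nov: +$1,528.18 → $3,498.72
  Dec: +$1,528.18 − $5,864.40 → -$837.50
  Jan: +$1,528.18 → $690.68
  Feb: +$1,528.18 → $2,218.86
  Mar: +$1,528.18 − $6,803.40 → -$3,056.36
  Apr: +$1,528.18 → -$1,528.18
  May: +$1,528.18 → $0.00
Lowest trial balance = -$3,056.36 (Mar)
Initial deposit = cushion − low point = $3,056.36 − (-$3,056.36) = $6,112.72

$6,112.72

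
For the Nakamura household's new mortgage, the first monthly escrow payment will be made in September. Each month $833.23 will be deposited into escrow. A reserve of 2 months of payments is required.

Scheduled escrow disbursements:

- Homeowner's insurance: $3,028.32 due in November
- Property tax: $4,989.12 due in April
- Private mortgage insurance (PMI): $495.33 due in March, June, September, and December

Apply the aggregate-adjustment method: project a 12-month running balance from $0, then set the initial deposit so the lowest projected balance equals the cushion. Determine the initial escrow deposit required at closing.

$4,504.05

Cushion = 2 × $833.23 = $1,666.46
Trial balance (start $0, +$833.23 each month, − disbursements):
  Sep: +$833.23 − $495.33 → $337.90
  Oct: +$833.23 → $1,171.13
  Nov: +$833.23 − $3,028.32 → -$1,023.96
  Dec: +$833.23 − $495.33 → -$686.06
  Jan: +$833.23 → $147.17
  Feb: +$833.23 → $980.40
  Mar: +$833.23 − $495.33 → $1,318.30
  Apr: +$833.23 − $4,989.12 → -$2,837.59
  May: +$833.23 → -$2,004.36
  Jun: +$833.23 − $495.33 → -$1,666.46
  Jul: +$833.23 → -$833.23
  Aug: +$833.23 → $0.00
Lowest trial balance = -$2,837.59 (Apr)
Initial deposit = cushion − low point = $1,666.46 − (-$2,837.59) = $4,504.05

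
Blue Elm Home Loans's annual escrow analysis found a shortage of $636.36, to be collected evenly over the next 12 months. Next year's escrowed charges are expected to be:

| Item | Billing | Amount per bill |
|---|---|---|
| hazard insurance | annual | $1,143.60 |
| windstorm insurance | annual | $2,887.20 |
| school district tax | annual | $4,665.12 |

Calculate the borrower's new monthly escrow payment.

Hazard insurance = $1,143.60/yr
Windstorm insurance = $2,887.20/yr
School district tax = $4,665.12/yr
Annual escrow total = $8,695.92
Monthly = $8,695.92 ÷ 12 = $724.66
Monthly shortage recovery: $636.36 ÷ 12 = $53.03
New monthly escrow = $724.66 + $53.03 = $777.69

$777.69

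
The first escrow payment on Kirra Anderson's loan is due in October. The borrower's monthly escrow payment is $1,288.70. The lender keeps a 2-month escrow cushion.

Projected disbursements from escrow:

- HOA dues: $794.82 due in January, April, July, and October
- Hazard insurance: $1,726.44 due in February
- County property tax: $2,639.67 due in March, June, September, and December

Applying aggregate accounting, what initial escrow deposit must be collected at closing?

$3,440.62

Cushion = 2 × $1,288.70 = $2,577.40
Trial balance (start $0, +$1,288.70 each month, − disbursements):
  Oct: +$1,288.70 − $794.82 → $493.88
  Nov: +$1,288.70 → $1,782.58
  Dec: +$1,288.70 − $2,639.67 → $431.61
  Jan: +$1,288.70 − $794.82 → $925.49
  Feb: +$1,288.70 − $1,726.44 → $487.75
  Mar: +$1,288.70 − $2,639.67 → -$863.22
  Apr: +$1,288.70 − $794.82 → -$369.34
  May: +$1,288.70 → $919.36
  Jun: +$1,288.70 − $2,639.67 → -$431.61
  Jul: +$1,288.70 − $794.82 → $62.27
  Aug: +$1,288.70 → $1,350.97
  Sep: +$1,288.70 − $2,639.67 → $0.00
Lowest trial balance = -$863.22 (Mar)
Initial deposit = cushion − low point = $2,577.40 − (-$863.22) = $3,440.62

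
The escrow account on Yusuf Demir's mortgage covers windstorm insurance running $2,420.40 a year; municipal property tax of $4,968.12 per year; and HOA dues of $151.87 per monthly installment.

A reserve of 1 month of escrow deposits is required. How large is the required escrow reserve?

Windstorm insurance: $2,420.40 per year
Municipal property tax: $4,968.12 per year
HOA dues: $151.87 × 12 = $1,822.44 per year
Total per year = $2,420.40 + $4,968.12 + $1,822.44 = $9,210.96
Monthly escrow = $9,210.96 / 12 = $767.58
Cushion = 1 × $767.58 = $767.58

$767.58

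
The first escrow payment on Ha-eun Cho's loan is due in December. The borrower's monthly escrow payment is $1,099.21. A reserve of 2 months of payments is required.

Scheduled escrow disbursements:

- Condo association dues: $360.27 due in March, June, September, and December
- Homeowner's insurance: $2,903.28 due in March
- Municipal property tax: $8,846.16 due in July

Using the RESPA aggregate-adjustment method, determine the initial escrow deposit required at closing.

$6,234.99

Cushion = 2 × $1,099.21 = $2,198.42
Trial balance (start $0, +$1,099.21 each month, − disbursements):
  Dec: +$1,099.21 − $360.27 → $738.94
  Jan: +$1,099.21 → $1,838.15
  Feb: +$1,099.21 → $2,937.36
  Mar: +$1,099.21 − $3,263.55 → $773.02
  Apr: +$1,099.21 → $1,872.23
  May: +$1,099.21 → $2,971.44
  Jun: +$1,099.21 − $360.27 → $3,710.38
  Jul: +$1,099.21 − $8,846.16 → -$4,036.57
  Aug: +$1,099.21 → -$2,937.36
  Sep: +$1,099.21 − $360.27 → -$2,198.42
  Oct: +$1,099.21 → -$1,099.21
  Nov: +$1,099.21 → $0.00
Lowest trial balance = -$4,036.57 (Jul)
Initial deposit = cushion − low point = $2,198.42 − (-$4,036.57) = $6,234.99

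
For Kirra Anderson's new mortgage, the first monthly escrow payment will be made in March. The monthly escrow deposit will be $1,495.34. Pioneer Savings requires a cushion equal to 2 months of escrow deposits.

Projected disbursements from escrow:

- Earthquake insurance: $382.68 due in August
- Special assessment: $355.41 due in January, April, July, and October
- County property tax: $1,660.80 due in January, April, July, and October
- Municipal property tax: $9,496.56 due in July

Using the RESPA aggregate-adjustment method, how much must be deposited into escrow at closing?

Cushion = 2 × $1,495.34 = $2,990.68
Trial balance (start $0, +$1,495.34 each month, − disbursements):
  Mar: +$1,495.34 → $1,495.34
  Apr: +$1,495.34 − $2,016.21 → $974.47
  May: +$1,495.34 → $2,469.81
  Jun: +$1,495.34 → $3,965.15
  Jul: +$1,495.34 − $11,512.77 → -$6,052.28
  Aug: +$1,495.34 − $382.68 → -$4,939.62
  Sep: +$1,495.34 → -$3,444.28
  Oct: +$1,495.34 − $2,016.21 → -$3,965.15
  Nov: +$1,495.34 → -$2,469.81
  Dec: +$1,495.34 → -$974.47
  Jan: +$1,495.34 − $2,016.21 → -$1,495.34
  Feb: +$1,495.34 → $0.00
Lowest trial balance = -$6,052.28 (Jul)
Initial deposit = cushion − low point = $2,990.68 − (-$6,052.28) = $9,042.96

$9,042.96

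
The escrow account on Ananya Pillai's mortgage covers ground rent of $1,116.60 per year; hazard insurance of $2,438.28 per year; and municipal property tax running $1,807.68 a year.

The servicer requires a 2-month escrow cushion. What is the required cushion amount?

$893.76

Ground rent — $1,116.60/yr
Hazard insurance — $2,438.28/yr
Municipal property tax — $1,807.68/yr
Yearly total = $1,116.60 + $2,438.28 + $1,807.68 = $5,362.56
Monthly = $5,362.56 / 12 = $446.88
Cushion = 2 × $446.88 = $893.76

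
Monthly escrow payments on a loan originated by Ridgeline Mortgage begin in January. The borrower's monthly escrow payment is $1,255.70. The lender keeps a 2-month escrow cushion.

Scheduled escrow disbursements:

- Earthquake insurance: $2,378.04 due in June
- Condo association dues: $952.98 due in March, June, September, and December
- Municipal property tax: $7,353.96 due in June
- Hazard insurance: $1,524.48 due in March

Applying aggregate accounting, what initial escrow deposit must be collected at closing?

$8,139.64

Cushion = 2 × $1,255.70 = $2,511.40
Trial balance (start $0, +$1,255.70 each month, − disbursements):
  Jan: +$1,255.70 → $1,255.70
  Feb: +$1,255.70 → $2,511.40
  Mar: +$1,255.70 − $2,477.46 → $1,289.64
  Apr: +$1,255.70 → $2,545.34
  May: +$1,255.70 → $3,801.04
  Jun: +$1,255.70 − $10,684.98 → -$5,628.24
  Jul: +$1,255.70 → -$4,372.54
  Aug: +$1,255.70 → -$3,116.84
  Sep: +$1,255.70 − $952.98 → -$2,814.12
  Oct: +$1,255.70 → -$1,558.42
  Nov: +$1,255.70 → -$302.72
  Dec: +$1,255.70 − $952.98 → $0.00
Lowest trial balance = -$5,628.24 (Jun)
Initial deposit = cushion − low point = $2,511.40 − (-$5,628.24) = $8,139.64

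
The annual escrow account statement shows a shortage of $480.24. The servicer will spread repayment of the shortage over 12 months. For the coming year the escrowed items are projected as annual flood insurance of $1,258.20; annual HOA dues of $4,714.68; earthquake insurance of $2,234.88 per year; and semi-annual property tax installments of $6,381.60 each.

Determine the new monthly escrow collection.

$1,787.60

Flood insurance = $1,258.20 per year
HOA dues = $4,714.68 per year
Earthquake insurance = $2,234.88 per year
Property tax = $6,381.60 × 2 = $12,763.20 per year
Total per year = $1,258.20 + $4,714.68 + $2,234.88 + $12,763.20 = $20,970.96
Base monthly escrow = $20,970.96 ÷ 12 = $1,747.58
Monthly shortage recovery: $480.24 ÷ 12 = $40.02
New monthly escrow = $1,747.58 + $40.02 = $1,787.60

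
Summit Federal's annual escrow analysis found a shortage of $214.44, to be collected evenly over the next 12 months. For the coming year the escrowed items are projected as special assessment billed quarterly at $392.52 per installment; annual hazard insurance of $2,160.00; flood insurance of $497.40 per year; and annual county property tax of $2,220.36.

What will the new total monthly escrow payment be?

$555.19

Special assessment — $392.52 × 4 = $1,570.08 per year
Hazard insurance — $2,160.00 per year
Flood insurance — $497.40 per year
County property tax — $2,220.36 per year
Total per year = $6,447.84
Per month = $6,447.84 / 12 = $537.32
Monthly shortage recovery: $214.44 / 12 = $17.87
New monthly escrow = $537.32 + $17.87 = $555.19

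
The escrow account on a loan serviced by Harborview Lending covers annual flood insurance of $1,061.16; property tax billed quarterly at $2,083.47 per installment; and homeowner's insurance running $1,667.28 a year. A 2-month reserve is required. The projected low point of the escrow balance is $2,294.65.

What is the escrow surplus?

Flood insurance — $1,061.16 annually
Property tax — $2,083.47 × 4 = $8,333.88 annually
Homeowner's insurance — $1,667.28 annually
Total per year = $11,062.32
Monthly escrow = $11,062.32 / 12 = $921.86
Required cushion = 2 × $921.86 = $1,843.72
Surplus = $2,294.65 − $1,843.72 = $450.93

$450.93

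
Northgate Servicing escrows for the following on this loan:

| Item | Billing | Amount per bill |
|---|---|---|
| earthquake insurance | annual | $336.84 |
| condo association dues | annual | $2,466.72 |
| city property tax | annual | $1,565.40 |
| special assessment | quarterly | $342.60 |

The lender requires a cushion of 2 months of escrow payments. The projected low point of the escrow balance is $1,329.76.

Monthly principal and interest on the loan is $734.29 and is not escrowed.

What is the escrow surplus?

$373.20

Earthquake insurance: $336.84 annually
Condo association dues: $2,466.72 annually
City property tax: $1,565.40 annually
Special assessment: $342.60 × 4 = $1,370.40 annually
Total annual escrow = $336.84 + $2,466.72 + $1,565.40 + $1,370.40 = $5,739.36
Monthly escrow = $5,739.36 / 12 = $478.28
Cushion = 2 × $478.28 = $956.56
Surplus = $1,329.76 − $956.56 = $373.20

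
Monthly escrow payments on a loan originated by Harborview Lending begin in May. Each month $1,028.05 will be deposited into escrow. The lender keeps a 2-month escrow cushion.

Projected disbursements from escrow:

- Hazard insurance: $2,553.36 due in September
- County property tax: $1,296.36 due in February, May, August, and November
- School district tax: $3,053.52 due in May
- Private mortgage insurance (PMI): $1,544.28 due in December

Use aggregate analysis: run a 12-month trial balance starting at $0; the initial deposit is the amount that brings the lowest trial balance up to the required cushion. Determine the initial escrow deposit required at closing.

$5,377.93

Cushion = 2 × $1,028.05 = $2,056.10
Trial balance (start $0, +$1,028.05 each month, − disbursements):
  May: +$1,028.05 − $4,349.88 → -$3,321.83
  Jun: +$1,028.05 → -$2,293.78
  Jul: +$1,028.05 → -$1,265.73
  Aug: +$1,028.05 − $1,296.36 → -$1,534.04
  Sep: +$1,028.05 − $2,553.36 → -$3,059.35
  Oct: +$1,028.05 → -$2,031.30
  Nov: +$1,028.05 − $1,296.36 → -$2,299.61
  Dec: +$1,028.05 − $1,544.28 → -$2,815.84
  Jan: +$1,028.05 → -$1,787.79
  Feb: +$1,028.05 − $1,296.36 → -$2,056.10
  Mar: +$1,028.05 → -$1,028.05
  Apr: +$1,028.05 → $0.00
Lowest trial balance = -$3,321.83 (May)
Initial deposit = cushion − low point = $2,056.10 − (-$3,321.83) = $5,377.93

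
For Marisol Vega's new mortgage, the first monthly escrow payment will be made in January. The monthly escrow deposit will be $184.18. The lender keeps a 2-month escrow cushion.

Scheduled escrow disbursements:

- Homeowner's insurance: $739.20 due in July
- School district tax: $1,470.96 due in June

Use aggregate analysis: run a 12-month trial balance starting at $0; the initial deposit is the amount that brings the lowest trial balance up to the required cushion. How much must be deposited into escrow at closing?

Cushion = 2 × $184.18 = $368.36
Trial balance (start $0, +$184.18 each month, − disbursements):
  Jan: +$184.18 → $184.18
  Feb: +$184.18 → $368.36
  Mar: +$184.18 → $552.54
  Apr: +$184.18 → $736.72
  May: +$184.18 → $920.90
  Jun: +$184.18 − $1,470.96 → -$365.88
  Jul: +$184.18 − $739.20 → -$920.90
  Aug: +$184.18 → -$736.72
  Sep: +$184.18 → -$552.54
  Oct: +$184.18 → -$368.36
  Nov: +$184.18 → -$184.18
  Dec: +$184.18 → $0.00
Lowest trial balance = -$920.90 (Jul)
Initial deposit = cushion − low point = $368.36 − (-$920.90) = $1,289.26

$1,289.26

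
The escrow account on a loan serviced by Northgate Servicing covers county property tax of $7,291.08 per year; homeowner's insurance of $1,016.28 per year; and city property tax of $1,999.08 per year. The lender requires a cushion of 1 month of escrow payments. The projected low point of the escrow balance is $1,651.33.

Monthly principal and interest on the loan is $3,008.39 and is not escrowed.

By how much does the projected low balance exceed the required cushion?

$792.46

County property tax: $7,291.08 per year
Homeowner's insurance: $1,016.28 per year
City property tax: $1,999.08 per year
Total per year = $7,291.08 + $1,016.28 + $1,999.08 = $10,306.44
Base monthly escrow = $10,306.44 ÷ 12 = $858.87
Required cushion = 1 × $858.87 = $858.87
Excess over cushion: $1,651.33 − $858.87 = $792.46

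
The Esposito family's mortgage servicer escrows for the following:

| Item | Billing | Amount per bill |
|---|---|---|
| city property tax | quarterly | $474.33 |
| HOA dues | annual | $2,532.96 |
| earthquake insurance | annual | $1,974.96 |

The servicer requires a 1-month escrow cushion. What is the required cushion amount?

$533.77

City property tax = $474.33 × 4 = $1,897.32 annually
HOA dues = $2,532.96 annually
Earthquake insurance = $1,974.96 annually
Total annual escrow = $1,897.32 + $2,532.96 + $1,974.96 = $6,405.24
Base monthly escrow = $6,405.24 / 12 = $533.77
Required cushion = 1 × $533.77 = $533.77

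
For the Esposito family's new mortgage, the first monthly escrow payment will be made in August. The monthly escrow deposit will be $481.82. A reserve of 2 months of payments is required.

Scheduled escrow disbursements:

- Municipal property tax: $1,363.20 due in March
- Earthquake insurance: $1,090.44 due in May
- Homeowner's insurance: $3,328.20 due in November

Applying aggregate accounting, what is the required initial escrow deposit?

Cushion = 2 × $481.82 = $963.64
Trial balance (start $0, +$481.82 each month, − disbursements):
  Aug: +$481.82 → $481.82
  Sep: +$481.82 → $963.64
  Oct: +$481.82 → $1,445.46
  Nov: +$481.82 − $3,328.20 → -$1,400.92
  Dec: +$481.82 → -$919.10
  Jan: +$481.82 → -$437.28
  Feb: +$481.82 → $44.54
  Mar: +$481.82 − $1,363.20 → -$836.84
  Apr: +$481.82 → -$355.02
  May: +$481.82 − $1,090.44 → -$963.64
  Jun: +$481.82 → -$481.82
  Jul: +$481.82 → $0.00
Lowest trial balance = -$1,400.92 (Nov)
Initial deposit = cushion − low point = $963.64 − (-$1,400.92) = $2,364.56

$2,364.56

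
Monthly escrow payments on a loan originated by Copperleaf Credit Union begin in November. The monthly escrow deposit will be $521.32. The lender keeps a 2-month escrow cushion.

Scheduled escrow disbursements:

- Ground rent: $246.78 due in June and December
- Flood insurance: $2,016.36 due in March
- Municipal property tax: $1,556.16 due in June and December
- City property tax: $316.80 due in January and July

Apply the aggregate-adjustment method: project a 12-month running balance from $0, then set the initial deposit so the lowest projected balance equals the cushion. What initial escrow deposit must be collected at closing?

Cushion = 2 × $521.32 = $1,042.64
Trial balance (start $0, +$521.32 each month, − disbursements):
  Nov: +$521.32 → $521.32
  Dec: +$521.32 − $1,802.94 → -$760.30
  Jan: +$521.32 − $316.80 → -$555.78
  Feb: +$521.32 → -$34.46
  Mar: +$521.32 − $2,016.36 → -$1,529.50
  Apr: +$521.32 → -$1,008.18
  May: +$521.32 → -$486.86
  Jun: +$521.32 − $1,802.94 → -$1,768.48
  Jul: +$521.32 − $316.80 → -$1,563.96
  Aug: +$521.32 → -$1,042.64
  Sep: +$521.32 → -$521.32
  Oct: +$521.32 → $0.00
Lowest trial balance = -$1,768.48 (Jun)
Initial deposit = cushion − low point = $1,042.64 − (-$1,768.48) = $2,811.12

$2,811.12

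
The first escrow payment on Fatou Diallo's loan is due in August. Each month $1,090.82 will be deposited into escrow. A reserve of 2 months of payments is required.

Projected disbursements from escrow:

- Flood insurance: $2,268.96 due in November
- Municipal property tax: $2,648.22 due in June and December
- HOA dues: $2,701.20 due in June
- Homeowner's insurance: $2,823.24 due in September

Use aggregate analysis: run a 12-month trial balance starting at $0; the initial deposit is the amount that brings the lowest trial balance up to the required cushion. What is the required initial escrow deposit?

$4,467.96

Cushion = 2 × $1,090.82 = $2,181.64
Trial balance (start $0, +$1,090.82 each month, − disbursements):
  Aug: +$1,090.82 → $1,090.82
  Sep: +$1,090.82 − $2,823.24 → -$641.60
  Oct: +$1,090.82 → $449.22
  Nov: +$1,090.82 − $2,268.96 → -$728.92
  Dec: +$1,090.82 − $2,648.22 → -$2,286.32
  Jan: +$1,090.82 → -$1,195.50
  Feb: +$1,090.82 → -$104.68
  Mar: +$1,090.82 → $986.14
  Apr: +$1,090.82 → $2,076.96
  May: +$1,090.82 → $3,167.78
  Jun: +$1,090.82 − $5,349.42 → -$1,090.82
  Jul: +$1,090.82 → $0.00
Lowest trial balance = -$2,286.32 (Dec)
Initial deposit = cushion − low point = $2,181.64 − (-$2,286.32) = $4,467.96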